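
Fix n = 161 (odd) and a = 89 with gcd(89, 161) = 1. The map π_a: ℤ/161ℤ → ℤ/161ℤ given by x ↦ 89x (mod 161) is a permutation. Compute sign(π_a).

Orbit of 159 under x↦89x: [159, 144, 97, 100, 45, 141, 152]… (length divides ord_161(89)).
The orbit structure of x ↦ 89x mod 161: 5 orbits of sizes [66, 66, 22, 6, 1].
5 cycles on 161: each ℓ→(−1)^(ℓ−1), product (−1)^156 = +1.

+1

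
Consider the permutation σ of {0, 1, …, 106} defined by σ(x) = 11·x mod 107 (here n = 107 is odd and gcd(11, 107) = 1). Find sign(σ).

Trace 14: π^k(14) = [14, 47, 89, 16, 69, 10, 3] for k=0..6.
π_11 has 3 disjoint cycles with lengths [53, 53, 1] on {0,…,106}.
Σ(ℓ_i−1) = 107−3 = 104; sign = (−1)^104 = +1.
The Jacobi symbol (11|107) = +1 (Zolotarev) agrees.

+1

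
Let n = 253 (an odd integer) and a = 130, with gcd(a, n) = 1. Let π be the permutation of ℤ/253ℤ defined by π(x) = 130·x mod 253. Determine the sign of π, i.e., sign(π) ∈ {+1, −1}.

Start at x=34: 34 → 119 → 37 → 3 → 137 → 100 → 97 → … (one orbit).
The orbit structure of x ↦ 130x mod 253: 6 orbits of sizes [110, 110, 22, 5, 5, 1].
6 cycles on 253: each ℓ→(−1)^(ℓ−1), product (−1)^247 = -1.

-1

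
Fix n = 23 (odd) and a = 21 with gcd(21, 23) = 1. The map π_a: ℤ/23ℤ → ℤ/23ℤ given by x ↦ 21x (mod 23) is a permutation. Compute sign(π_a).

Start at x=10: 10 → 3 → 17 → 12 → 22 → 2 → 19 → … (one orbit).
Cycle type of π: 22 + 1; total 2 cycles.
2 cycles on 23: each ℓ→(−1)^(ℓ−1), product (−1)^21 = -1.
Check: (21/23) = -1 by Zolotarev.

-1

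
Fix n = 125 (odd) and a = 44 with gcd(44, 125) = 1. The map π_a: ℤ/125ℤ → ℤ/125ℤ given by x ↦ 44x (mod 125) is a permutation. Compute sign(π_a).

Trace 16: π^k(16) = [16, 79, 101, 69, 36, 84, 71] for k=0..6.
7 cycles of lengths [50, 50, 10, 10, 2, 2, 1].
Σ(ℓ_i−1) = 125−7 = 118; sign = (−1)^118 = +1.

+1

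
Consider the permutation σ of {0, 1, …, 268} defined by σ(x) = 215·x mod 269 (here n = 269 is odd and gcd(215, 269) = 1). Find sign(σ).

Trace 1: π^k(1) = [1, 215, 226, 170, 235, 222, 117] for k=0..6.
Cycle lengths of π_215 on ℤ/269ℤ: [134, 134, 1]; 3 cycles in total.
With 3 cycles on 269 points, sign = (−1)^{269−3} = +1.

+1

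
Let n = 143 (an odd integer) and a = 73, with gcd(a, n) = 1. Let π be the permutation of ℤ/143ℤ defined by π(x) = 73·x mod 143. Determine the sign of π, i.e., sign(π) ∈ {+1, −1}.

+1

Trace 92: π^k(92) = [92, 138, 64, 96, 1, 73, 38] for k=0..6.
The orbit structure of x ↦ 73x mod 143: 11 orbits of sizes [20, 20, 20, 20, 20, 20, 10, 4, 4, 4, 1].
143 − 11 = 132 transpositions; sign(π) = (−1)^132 = +1.
The Jacobi symbol (73|143) = +1 (Zolotarev) agrees.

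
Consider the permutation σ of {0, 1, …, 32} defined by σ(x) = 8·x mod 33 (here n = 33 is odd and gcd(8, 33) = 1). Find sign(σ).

Start at x=1: 1 → 8 → 31 → 17 → 4 → 32 → 25 → … (one orbit).
Cycle type of π: 10×3 + 2 + 1; total 5 cycles.
5 cycles on 33: each ℓ→(−1)^(ℓ−1), product (−1)^28 = +1.

+1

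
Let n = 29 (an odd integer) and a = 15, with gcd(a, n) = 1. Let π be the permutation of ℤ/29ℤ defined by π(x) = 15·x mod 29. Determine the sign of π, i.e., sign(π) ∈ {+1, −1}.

-1

Trace 5: π^k(5) = [5, 17, 23, 26, 13, 21, 25] for k=0..6.
π_15 has 2 disjoint cycles with lengths [28, 1] on {0,…,28}.
sign(π) = (−1)^{n − #cycles} = (−1)^{29−2} = (−1)^27 = -1.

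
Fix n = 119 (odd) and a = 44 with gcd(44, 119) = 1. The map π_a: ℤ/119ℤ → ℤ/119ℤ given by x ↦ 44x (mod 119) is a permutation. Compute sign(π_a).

Trace 93: π^k(93) = [93, 46, 1, 44, 32, 99, 72] for k=0..6.
Decompose π into cycles: lengths [48, 48, 16, 3, 3, 1] (6 cycles, including the fixed point 0).
119 − 6 = 113 transpositions; sign(π) = (−1)^113 = -1.
The Jacobi symbol (44|119) = -1 (Zolotarev) agrees.

-1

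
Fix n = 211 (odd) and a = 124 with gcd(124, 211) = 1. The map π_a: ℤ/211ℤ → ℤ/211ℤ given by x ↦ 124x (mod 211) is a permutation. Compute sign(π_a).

Trace 96: π^k(96) = [96, 88, 151, 156, 143, 8, 148] for k=0..6.
Decompose π into cycles: lengths [70, 70, 70, 1] (4 cycles, including the fixed point 0).
sign(π) = (−1)^{n − #cycles} = (−1)^{211−4} = (−1)^207 = -1.
(124|211)_J = -1 (Zolotarev's lemma cross-check).

-1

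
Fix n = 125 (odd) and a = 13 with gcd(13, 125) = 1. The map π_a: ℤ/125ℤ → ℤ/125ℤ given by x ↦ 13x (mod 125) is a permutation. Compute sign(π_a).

Orbit of 18 under x↦13x: [18, 109, 42, 46, 98, 24, 62]… (length divides ord_125(13)).
Cycle lengths of π_13 on ℤ/125ℤ: [100, 20, 4, 1]; 4 cycles in total.
n − c = 125 − 4 = 121; sign = (−1)^121 = -1.
The Jacobi symbol (13|125) = -1 (Zolotarev) agrees.

-1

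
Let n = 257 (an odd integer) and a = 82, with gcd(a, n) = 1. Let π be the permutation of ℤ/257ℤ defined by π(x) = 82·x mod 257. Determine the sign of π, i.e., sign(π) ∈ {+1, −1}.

-1

Orbit of 50 under x↦82x: [50, 245, 44, 10, 49, 163, 2]… (length divides ord_257(82)).
Decompose π into cycles: lengths [256, 1] (2 cycles, including the fixed point 0).
Σ(ℓ_i−1) = 257−2 = 255; sign = (−1)^255 = -1.
The Jacobi symbol (82|257) = -1 (Zolotarev) agrees.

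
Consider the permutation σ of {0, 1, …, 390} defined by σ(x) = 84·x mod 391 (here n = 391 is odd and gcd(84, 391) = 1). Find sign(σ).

-1

Orbit of 390 under x↦84x: [390, 307, 373, 52, 67, 154, 33]… (length divides ord_391(84)).
The orbit structure of x ↦ 84x mod 391: 26 orbits of sizes [22, 22, 22, 22, 22, 22, 22, 22, 22, 22, 22, 22, 22, 22, 22, 22, 22, 2, 2, 2, 2, 2, 2, 2, 2, 1].
Σ(ℓ_i−1) = 391−26 = 365; sign = (−1)^365 = -1.
The Jacobi symbol (84|391) = -1 (Zolotarev) agrees.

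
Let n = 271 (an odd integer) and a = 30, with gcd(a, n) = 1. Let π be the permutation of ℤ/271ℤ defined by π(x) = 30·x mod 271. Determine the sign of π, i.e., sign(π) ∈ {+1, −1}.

Orbit of 181 under x↦30x: [181, 10, 29, 57, 84, 81, 262]… (length divides ord_271(30)).
Decompose π into cycles: lengths [30, 30, 30, 30, 30, 30, 30, 30, 30, 1] (10 cycles, including the fixed point 0).
With 10 cycles on 271 points, sign = (−1)^{271−10} = -1.
Zolotarev: (30|271) = -1, matching the cycle-count sign.

-1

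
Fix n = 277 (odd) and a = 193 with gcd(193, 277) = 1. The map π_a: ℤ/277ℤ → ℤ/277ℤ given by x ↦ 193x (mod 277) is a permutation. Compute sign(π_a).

Start at x=16: 16 → 41 → 157 → 108 → 69 → 21 → 175 → … (one orbit).
π_193 has 7 disjoint cycles with lengths [46, 46, 46, 46, 46, 46, 1] on {0,…,276}.
n − c = 277 − 7 = 270; sign = (−1)^270 = +1.
Zolotarev: (193|277) = +1, matching the cycle-count sign.

+1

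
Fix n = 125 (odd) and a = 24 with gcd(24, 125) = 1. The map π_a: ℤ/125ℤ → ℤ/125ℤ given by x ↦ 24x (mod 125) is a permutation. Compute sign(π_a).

+1

Trace 26: π^k(26) = [26, 124, 101, 49, 51, 99, 1] for k=0..6.
23 cycles of lengths [10, 10, 10, 10, 10, 10, 10, 10, 10, 10, 2, 2, 2, 2, 2, 2, 2, 2, 2, 2, 2, 2, 1].
Σ(ℓ_i−1) = 125−23 = 102; sign = (−1)^102 = +1.
Check: (24/125) = +1 by Zolotarev.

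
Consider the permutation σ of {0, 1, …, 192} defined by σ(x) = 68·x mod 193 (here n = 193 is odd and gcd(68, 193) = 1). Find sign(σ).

Trace 23: π^k(23) = [23, 20, 9, 33, 121, 122, 190] for k=0..6.
Decompose π into cycles: lengths [64, 64, 64, 1] (4 cycles, including the fixed point 0).
With 4 cycles on 193 points, sign = (−1)^{193−4} = -1.
Zolotarev: (68|193) = -1, matching the cycle-count sign.

-1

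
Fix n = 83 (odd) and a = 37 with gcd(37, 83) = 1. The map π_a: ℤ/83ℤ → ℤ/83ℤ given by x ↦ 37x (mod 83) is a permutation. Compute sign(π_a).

+1

Trace 81: π^k(81) = [81, 9, 1, 37, 41, 23, 21] for k=0..6.
Cycle type of π: 41×2 + 1; total 3 cycles.
sign(π) = (−1)^{n − #cycles} = (−1)^{83−3} = (−1)^80 = +1.
Via Zolotarev, sign(π_{37}) = (37|83) = +1.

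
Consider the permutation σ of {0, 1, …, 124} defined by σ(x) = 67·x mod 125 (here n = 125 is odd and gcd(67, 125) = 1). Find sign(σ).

-1

Trace 63: π^k(63) = [63, 96, 57, 69, 123, 116, 22] for k=0..6.
Decompose π into cycles: lengths [100, 20, 4, 1] (4 cycles, including the fixed point 0).
125 − 4 = 121 transpositions; sign(π) = (−1)^121 = -1.
Via Zolotarev, sign(π_{67}) = (67|125) = -1.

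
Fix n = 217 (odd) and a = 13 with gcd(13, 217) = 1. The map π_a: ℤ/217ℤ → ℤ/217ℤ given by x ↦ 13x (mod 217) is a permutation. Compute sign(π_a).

+1

Orbit of 50 under x↦13x: [50, 216, 204, 48, 190, 83, 211]… (length divides ord_217(13)).
π_13 has 11 disjoint cycles with lengths [30, 30, 30, 30, 30, 30, 30, 2, 2, 2, 1] on {0,…,216}.
n − c = 217 − 11 = 206; sign = (−1)^206 = +1.
The Jacobi symbol (13|217) = +1 (Zolotarev) agrees.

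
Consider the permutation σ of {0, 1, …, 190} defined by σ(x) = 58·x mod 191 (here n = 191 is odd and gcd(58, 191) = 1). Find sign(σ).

Orbit of 129 under x↦58x: [129, 33, 4, 41, 86, 22, 130]… (length divides ord_191(58)).
Cycle type of π: 190 + 1; total 2 cycles.
n − c = 191 − 2 = 189; sign = (−1)^189 = -1.
Via Zolotarev, sign(π_{58}) = (58|191) = -1.

-1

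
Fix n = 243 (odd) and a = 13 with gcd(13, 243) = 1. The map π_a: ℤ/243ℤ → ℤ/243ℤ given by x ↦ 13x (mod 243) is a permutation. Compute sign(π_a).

Start at x=124: 124 → 154 → 58 → 25 → 82 → 94 → 7 → … (one orbit).
Cycle lengths of π_13 on ℤ/243ℤ: [81, 81, 27, 27, 9, 9, 3, 3, 1, 1, 1]; 11 cycles in total.
n − c = 243 − 11 = 232; sign = (−1)^232 = +1.
Via Zolotarev, sign(π_{13}) = (13|243) = +1.

+1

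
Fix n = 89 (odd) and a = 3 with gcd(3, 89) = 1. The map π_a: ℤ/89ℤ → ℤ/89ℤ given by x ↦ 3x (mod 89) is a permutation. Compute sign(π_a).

Start at x=54: 54 → 73 → 41 → 34 → 13 → 39 → 28 → … (one orbit).
2 cycles of lengths [88, 1].
2 cycles on 89: each ℓ→(−1)^(ℓ−1), product (−1)^87 = -1.

-1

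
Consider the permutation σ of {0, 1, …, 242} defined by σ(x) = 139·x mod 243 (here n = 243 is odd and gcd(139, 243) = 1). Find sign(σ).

+1

Orbit of 196 under x↦139x: [196, 28, 4, 70, 10, 175, 25]… (length divides ord_243(139)).
The orbit structure of x ↦ 139x mod 243: 11 orbits of sizes [81, 81, 27, 27, 9, 9, 3, 3, 1, 1, 1].
n − c = 243 − 11 = 232; sign = (−1)^232 = +1.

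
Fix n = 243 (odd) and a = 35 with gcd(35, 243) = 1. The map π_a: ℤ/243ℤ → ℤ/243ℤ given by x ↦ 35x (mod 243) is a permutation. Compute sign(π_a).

-1

Trace 80: π^k(80) = [80, 127, 71, 55, 224, 64, 53] for k=0..6.
Decompose π into cycles: lengths [54, 54, 54, 18, 18, 18, 6, 6, 6, 2, 2, 2, 2, 1] (14 cycles, including the fixed point 0).
243 − 14 = 229 transpositions; sign(π) = (−1)^229 = -1.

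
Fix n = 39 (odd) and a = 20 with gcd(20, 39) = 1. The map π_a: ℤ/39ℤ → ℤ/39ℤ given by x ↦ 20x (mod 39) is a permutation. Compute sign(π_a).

Orbit of 2 under x↦20x: [2, 1, 20, 10, 5, 22, 11]… (length divides ord_39(20)).
5 cycles of lengths [12, 12, 12, 2, 1].
5 cycles on 39: each ℓ→(−1)^(ℓ−1), product (−1)^34 = +1.
Zolotarev: (20|39) = +1, matching the cycle-count sign.

+1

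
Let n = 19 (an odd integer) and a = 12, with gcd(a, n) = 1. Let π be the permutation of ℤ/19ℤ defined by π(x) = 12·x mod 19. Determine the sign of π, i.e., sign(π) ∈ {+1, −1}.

Trace 1: π^k(1) = [1, 12, 11, 18, 7, 8] for k=0..5.
4 cycles of lengths [6, 6, 6, 1].
With 4 cycles on 19 points, sign = (−1)^{19−4} = -1.

-1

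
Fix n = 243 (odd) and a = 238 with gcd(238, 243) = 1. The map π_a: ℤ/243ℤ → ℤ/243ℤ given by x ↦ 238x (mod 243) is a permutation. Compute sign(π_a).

Start at x=235: 235 → 40 → 43 → 28 → 103 → 214 → 145 → … (one orbit).
π_238 has 11 disjoint cycles with lengths [81, 81, 27, 27, 9, 9, 3, 3, 1, 1, 1] on {0,…,242}.
sign(π) = (−1)^{n − #cycles} = (−1)^{243−11} = (−1)^232 = +1.

+1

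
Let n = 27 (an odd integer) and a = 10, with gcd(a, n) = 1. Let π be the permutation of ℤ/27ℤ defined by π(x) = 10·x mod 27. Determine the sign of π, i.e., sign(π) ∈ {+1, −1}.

Trace 10: π^k(10) = [10, 19, 1] for k=0..2.
π_10 has 15 disjoint cycles with lengths [3, 3, 3, 3, 3, 3, 1, 1, 1, 1, 1, 1, 1, 1, 1] on {0,…,26}.
n − c = 27 − 15 = 12; sign = (−1)^12 = +1.
Zolotarev: (10|27) = +1, matching the cycle-count sign.

+1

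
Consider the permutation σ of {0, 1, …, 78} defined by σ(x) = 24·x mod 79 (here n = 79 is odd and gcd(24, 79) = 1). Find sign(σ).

-1

Trace 24: π^k(24) = [24, 23, 78, 55, 56, 1] for k=0..5.
14 cycles of lengths [6, 6, 6, 6, 6, 6, 6, 6, 6, 6, 6, 6, 6, 1].
14 cycles on 79: each ℓ→(−1)^(ℓ−1), product (−1)^65 = -1.
Via Zolotarev, sign(π_{24}) = (24|79) = -1.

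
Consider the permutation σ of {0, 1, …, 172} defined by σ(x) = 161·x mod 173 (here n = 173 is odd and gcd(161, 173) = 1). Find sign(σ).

Start at x=68: 68 → 49 → 104 → 136 → 98 → 35 → 99 → … (one orbit).
π_161 has 2 disjoint cycles with lengths [172, 1] on {0,…,172}.
2 cycles on 173: each ℓ→(−1)^(ℓ−1), product (−1)^171 = -1.

-1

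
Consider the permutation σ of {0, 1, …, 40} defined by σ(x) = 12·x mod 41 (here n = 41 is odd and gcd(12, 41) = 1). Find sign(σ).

-1

Start at x=11: 11 → 9 → 26 → 25 → 13 → 33 → 27 → … (one orbit).
The orbit structure of x ↦ 12x mod 41: 2 orbits of sizes [40, 1].
sign(π) = (−1)^{n − #cycles} = (−1)^{41−2} = (−1)^39 = -1.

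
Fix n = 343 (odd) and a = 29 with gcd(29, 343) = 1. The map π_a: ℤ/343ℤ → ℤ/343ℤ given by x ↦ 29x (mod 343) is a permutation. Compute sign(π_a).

Trace 162: π^k(162) = [162, 239, 71, 1, 29, 155, 36] for k=0..6.
Cycle type of π: 49×6 + 7×6 + 1×7; total 19 cycles.
With 19 cycles on 343 points, sign = (−1)^{343−19} = +1.

+1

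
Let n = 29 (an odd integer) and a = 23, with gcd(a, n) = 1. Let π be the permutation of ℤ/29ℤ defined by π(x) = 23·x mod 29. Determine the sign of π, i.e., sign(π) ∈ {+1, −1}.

Trace 20: π^k(20) = [20, 25, 24, 1, 23, 7, 16] for k=0..6.
Cycle type of π: 7×4 + 1; total 5 cycles.
With 5 cycles on 29 points, sign = (−1)^{29−5} = +1.

+1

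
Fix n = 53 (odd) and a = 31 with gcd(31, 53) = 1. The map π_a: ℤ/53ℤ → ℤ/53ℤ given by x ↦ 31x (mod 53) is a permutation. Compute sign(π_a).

Start at x=33: 33 → 16 → 19 → 6 → 27 → 42 → 30 → … (one orbit).
The orbit structure of x ↦ 31x mod 53: 2 orbits of sizes [52, 1].
sign(π) = (−1)^{n − #cycles} = (−1)^{53−2} = (−1)^51 = -1.
Via Zolotarev, sign(π_{31}) = (31|53) = -1.

-1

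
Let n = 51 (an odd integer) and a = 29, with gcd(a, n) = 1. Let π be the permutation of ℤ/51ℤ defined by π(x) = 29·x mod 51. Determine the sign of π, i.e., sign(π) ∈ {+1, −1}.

Start at x=23: 23 → 4 → 14 → 49 → 44 → 1 → 29 → … (one orbit).
Decompose π into cycles: lengths [16, 16, 16, 2, 1] (5 cycles, including the fixed point 0).
51 − 5 = 46 transpositions; sign(π) = (−1)^46 = +1.

+1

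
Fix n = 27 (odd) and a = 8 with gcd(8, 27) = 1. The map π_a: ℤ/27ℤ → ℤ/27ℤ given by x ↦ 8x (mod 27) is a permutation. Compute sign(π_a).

Start at x=19: 19 → 17 → 1 → 8 → 10 → 26 → 19 (one orbit).
8 cycles of lengths [6, 6, 6, 2, 2, 2, 2, 1].
n − c = 27 − 8 = 19; sign = (−1)^19 = -1.

-1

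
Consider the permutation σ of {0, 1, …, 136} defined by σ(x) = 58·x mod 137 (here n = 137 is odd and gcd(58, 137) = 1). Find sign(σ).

-1

Start at x=50: 50 → 23 → 101 → 104 → 4 → 95 → 30 → … (one orbit).
π_58 has 2 disjoint cycles with lengths [136, 1] on {0,…,136}.
n − c = 137 − 2 = 135; sign = (−1)^135 = -1.
(58|137)_J = -1 (Zolotarev's lemma cross-check).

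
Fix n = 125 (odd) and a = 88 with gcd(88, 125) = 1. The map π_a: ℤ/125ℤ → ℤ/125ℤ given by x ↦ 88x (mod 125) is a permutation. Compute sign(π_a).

Trace 59: π^k(59) = [59, 67, 21, 98, 124, 37, 6] for k=0..6.
Decompose π into cycles: lengths [100, 20, 4, 1] (4 cycles, including the fixed point 0).
n − c = 125 − 4 = 121; sign = (−1)^121 = -1.

-1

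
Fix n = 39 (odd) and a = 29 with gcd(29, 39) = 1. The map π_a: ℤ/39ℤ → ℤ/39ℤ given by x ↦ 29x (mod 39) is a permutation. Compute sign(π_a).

-1

Start at x=29: 29 → 22 → 14 → 16 → 35 → 1 → 29 (one orbit).
Decompose π into cycles: lengths [6, 6, 6, 6, 3, 3, 3, 3, 2, 1] (10 cycles, including the fixed point 0).
Σ(ℓ_i−1) = 39−10 = 29; sign = (−1)^29 = -1.
(29|39)_J = -1 (Zolotarev's lemma cross-check).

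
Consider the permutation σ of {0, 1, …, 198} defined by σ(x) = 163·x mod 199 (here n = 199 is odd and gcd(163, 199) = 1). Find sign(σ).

Orbit of 165 under x↦163x: [165, 30, 114, 75, 86, 88, 16]… (length divides ord_199(163)).
Cycle type of π: 198 + 1; total 2 cycles.
n − c = 199 − 2 = 197; sign = (−1)^197 = -1.
(163|199)_J = -1 (Zolotarev's lemma cross-check).

-1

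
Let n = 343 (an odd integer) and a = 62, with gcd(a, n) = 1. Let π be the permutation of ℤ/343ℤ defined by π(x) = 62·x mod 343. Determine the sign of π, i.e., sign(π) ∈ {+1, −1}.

-1

Trace 13: π^k(13) = [13, 120, 237, 288, 20, 211, 48] for k=0..6.
10 cycles of lengths [98, 98, 98, 14, 14, 14, 2, 2, 2, 1].
n − c = 343 − 10 = 333; sign = (−1)^333 = -1.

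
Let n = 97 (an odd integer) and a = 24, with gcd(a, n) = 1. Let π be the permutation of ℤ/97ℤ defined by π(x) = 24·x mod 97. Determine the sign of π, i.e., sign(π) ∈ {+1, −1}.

+1

Orbit of 36 under x↦24x: [36, 88, 75, 54, 35, 64, 81]… (length divides ord_97(24)).
5 cycles of lengths [24, 24, 24, 24, 1].
n − c = 97 − 5 = 92; sign = (−1)^92 = +1.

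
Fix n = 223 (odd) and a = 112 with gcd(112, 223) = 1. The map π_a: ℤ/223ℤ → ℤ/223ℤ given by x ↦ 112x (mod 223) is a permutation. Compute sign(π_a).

Trace 82: π^k(82) = [82, 41, 132, 66, 33, 128, 64] for k=0..6.
π_112 has 7 disjoint cycles with lengths [37, 37, 37, 37, 37, 37, 1] on {0,…,222}.
n − c = 223 − 7 = 216; sign = (−1)^216 = +1.
Check: (112/223) = +1 by Zolotarev.

+1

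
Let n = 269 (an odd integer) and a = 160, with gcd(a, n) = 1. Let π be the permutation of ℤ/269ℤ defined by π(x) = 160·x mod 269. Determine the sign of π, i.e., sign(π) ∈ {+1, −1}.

Orbit of 78 under x↦160x: [78, 106, 13, 197, 47, 257, 232]… (length divides ord_269(160)).
Cycle lengths of π_160 on ℤ/269ℤ: [268, 1]; 2 cycles in total.
n − c = 269 − 2 = 267; sign = (−1)^267 = -1.

-1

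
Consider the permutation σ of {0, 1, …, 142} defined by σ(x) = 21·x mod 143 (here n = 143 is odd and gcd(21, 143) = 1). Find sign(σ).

Trace 12: π^k(12) = [12, 109, 1, 21] for k=0..3.
Decompose π into cycles: lengths [4, 4, 4, 4, 4, 4, 4, 4, 4, 4, 4, 4, 4, 4, 4, 4, 4, 4, 4, 4, 4, 4, 4, 4, 4, 4, 4, 4, 4, 4, 4, 4, 4, 2, 2, 2, 2, 2, 1] (39 cycles, including the fixed point 0).
With 39 cycles on 143 points, sign = (−1)^{143−39} = +1.
Zolotarev: (21|143) = +1, matching the cycle-count sign.

+1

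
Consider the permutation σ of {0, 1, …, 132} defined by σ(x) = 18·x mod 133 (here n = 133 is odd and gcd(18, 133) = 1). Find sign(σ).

Trace 39: π^k(39) = [39, 37, 1, 18, 58, 113] for k=0..5.
Cycle type of π: 6×18 + 3×2 + 2×9 + 1; total 30 cycles.
30 cycles on 133: each ℓ→(−1)^(ℓ−1), product (−1)^103 = -1.
(18|133)_J = -1 (Zolotarev's lemma cross-check).

-1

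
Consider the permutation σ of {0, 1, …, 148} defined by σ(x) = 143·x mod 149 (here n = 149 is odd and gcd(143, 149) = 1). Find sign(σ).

Orbit of 125 under x↦143x: [125, 144, 30, 118, 37, 76, 140]… (length divides ord_149(143)).
Cycle type of π: 74×2 + 1; total 3 cycles.
149 − 3 = 146 transpositions; sign(π) = (−1)^146 = +1.
(143|149)_J = +1 (Zolotarev's lemma cross-check).

+1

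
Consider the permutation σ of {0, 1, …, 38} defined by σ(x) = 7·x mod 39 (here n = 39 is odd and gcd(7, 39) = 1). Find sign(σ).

Start at x=34: 34 → 4 → 28 → 1 → 7 → 10 → 31 → … (one orbit).
6 cycles of lengths [12, 12, 12, 1, 1, 1].
39 − 6 = 33 transpositions; sign(π) = (−1)^33 = -1.

-1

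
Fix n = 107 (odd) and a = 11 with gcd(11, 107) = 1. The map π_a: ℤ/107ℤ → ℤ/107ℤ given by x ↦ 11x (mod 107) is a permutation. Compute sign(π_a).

Trace 83: π^k(83) = [83, 57, 92, 49, 4, 44, 56] for k=0..6.
Cycle lengths of π_11 on ℤ/107ℤ: [53, 53, 1]; 3 cycles in total.
107 − 3 = 104 transpositions; sign(π) = (−1)^104 = +1.
The Jacobi symbol (11|107) = +1 (Zolotarev) agrees.

+1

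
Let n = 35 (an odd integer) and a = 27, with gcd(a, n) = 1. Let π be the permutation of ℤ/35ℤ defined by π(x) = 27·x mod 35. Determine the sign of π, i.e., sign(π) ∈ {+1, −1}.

Trace 13: π^k(13) = [13, 1, 27, 29] for k=0..3.
π_27 has 11 disjoint cycles with lengths [4, 4, 4, 4, 4, 4, 4, 2, 2, 2, 1] on {0,…,34}.
Σ(ℓ_i−1) = 35−11 = 24; sign = (−1)^24 = +1.

+1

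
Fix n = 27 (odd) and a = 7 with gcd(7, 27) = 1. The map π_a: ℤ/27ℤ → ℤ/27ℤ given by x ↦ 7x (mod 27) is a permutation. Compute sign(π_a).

Start at x=4: 4 → 1 → 7 → 22 → 19 → 25 → 13 → … (one orbit).
Cycle lengths of π_7 on ℤ/27ℤ: [9, 9, 3, 3, 1, 1, 1]; 7 cycles in total.
sign(π) = (−1)^{n − #cycles} = (−1)^{27−7} = (−1)^20 = +1.

+1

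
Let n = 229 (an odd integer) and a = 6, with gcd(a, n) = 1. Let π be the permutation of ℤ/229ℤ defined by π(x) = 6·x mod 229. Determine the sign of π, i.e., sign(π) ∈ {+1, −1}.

-1

Trace 183: π^k(183) = [183, 182, 176, 140, 153, 2, 12] for k=0..6.
Decompose π into cycles: lengths [228, 1] (2 cycles, including the fixed point 0).
2 cycles on 229: each ℓ→(−1)^(ℓ−1), product (−1)^227 = -1.
Via Zolotarev, sign(π_{6}) = (6|229) = -1.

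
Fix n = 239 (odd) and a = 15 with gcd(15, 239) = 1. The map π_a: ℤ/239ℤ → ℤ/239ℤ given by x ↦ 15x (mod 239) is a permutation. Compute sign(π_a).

+1

Trace 12: π^k(12) = [12, 180, 71, 109, 201, 147, 54] for k=0..6.
3 cycles of lengths [119, 119, 1].
With 3 cycles on 239 points, sign = (−1)^{239−3} = +1.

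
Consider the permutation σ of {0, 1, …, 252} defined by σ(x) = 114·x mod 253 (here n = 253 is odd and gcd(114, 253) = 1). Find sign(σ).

-1

Orbit of 93 under x↦114x: [93, 229, 47, 45, 70, 137, 185]… (length divides ord_253(114)).
π_114 has 36 disjoint cycles with lengths [10, 10, 10, 10, 10, 10, 10, 10, 10, 10, 10, 10, 10, 10, 10, 10, 10, 10, 10, 10, 10, 10, 5, 5, 2, 2, 2, 2, 2, 2, 2, 2, 2, 2, 2, 1] on {0,…,252}.
With 36 cycles on 253 points, sign = (−1)^{253−36} = -1.
Via Zolotarev, sign(π_{114}) = (114|253) = -1.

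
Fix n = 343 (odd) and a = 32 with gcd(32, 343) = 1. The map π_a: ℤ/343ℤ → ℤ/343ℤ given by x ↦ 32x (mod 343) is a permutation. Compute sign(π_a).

Trace 233: π^k(233) = [233, 253, 207, 107, 337, 151, 30] for k=0..6.
7 cycles of lengths [147, 147, 21, 21, 3, 3, 1].
7 cycles on 343: each ℓ→(−1)^(ℓ−1), product (−1)^336 = +1.
Check: (32/343) = +1 by Zolotarev.

+1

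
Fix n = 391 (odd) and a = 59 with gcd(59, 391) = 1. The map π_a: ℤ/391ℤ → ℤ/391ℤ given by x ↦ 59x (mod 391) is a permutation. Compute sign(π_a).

+1

Start at x=81: 81 → 87 → 50 → 213 → 55 → 117 → 256 → … (one orbit).
π_59 has 9 disjoint cycles with lengths [88, 88, 88, 88, 11, 11, 8, 8, 1] on {0,…,390}.
9 cycles on 391: each ℓ→(−1)^(ℓ−1), product (−1)^382 = +1.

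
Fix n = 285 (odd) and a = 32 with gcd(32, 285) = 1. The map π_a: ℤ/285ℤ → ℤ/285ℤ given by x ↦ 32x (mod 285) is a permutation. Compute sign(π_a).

-1

Trace 257: π^k(257) = [257, 244, 113, 196, 2, 64, 53] for k=0..6.
Cycle lengths of π_32 on ℤ/285ℤ: [36, 36, 36, 36, 36, 36, 18, 18, 18, 4, 4, 4, 2, 1]; 14 cycles in total.
With 14 cycles on 285 points, sign = (−1)^{285−14} = -1.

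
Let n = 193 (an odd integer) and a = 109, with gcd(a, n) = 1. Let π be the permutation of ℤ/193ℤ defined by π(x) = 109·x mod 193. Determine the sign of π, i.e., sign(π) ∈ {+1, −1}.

Trace 109: π^k(109) = [109, 108, 192, 84, 85, 1] for k=0..5.
The orbit structure of x ↦ 109x mod 193: 33 orbits of sizes [6, 6, 6, 6, 6, 6, 6, 6, 6, 6, 6, 6, 6, 6, 6, 6, 6, 6, 6, 6, 6, 6, 6, 6, 6, 6, 6, 6, 6, 6, 6, 6, 1].
33 cycles on 193: each ℓ→(−1)^(ℓ−1), product (−1)^160 = +1.
Via Zolotarev, sign(π_{109}) = (109|193) = +1.

+1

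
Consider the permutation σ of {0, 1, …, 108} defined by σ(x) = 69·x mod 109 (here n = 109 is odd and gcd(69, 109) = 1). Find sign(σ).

Orbit of 19 under x↦69x: [19, 3, 98, 4, 58, 78, 41]… (length divides ord_109(69)).
2 cycles of lengths [108, 1].
109 − 2 = 107 transpositions; sign(π) = (−1)^107 = -1.

-1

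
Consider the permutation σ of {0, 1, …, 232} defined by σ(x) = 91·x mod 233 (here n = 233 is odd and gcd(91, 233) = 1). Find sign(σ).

Start at x=184: 184 → 201 → 117 → 162 → 63 → 141 → 16 → … (one orbit).
π_91 has 5 disjoint cycles with lengths [58, 58, 58, 58, 1] on {0,…,232}.
Σ(ℓ_i−1) = 233−5 = 228; sign = (−1)^228 = +1.
(91|233)_J = +1 (Zolotarev's lemma cross-check).

+1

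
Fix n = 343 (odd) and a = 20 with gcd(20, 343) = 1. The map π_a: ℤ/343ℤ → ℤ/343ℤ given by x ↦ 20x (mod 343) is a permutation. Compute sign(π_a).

-1

Trace 267: π^k(267) = [267, 195, 127, 139, 36, 34, 337] for k=0..6.
The orbit structure of x ↦ 20x mod 343: 10 orbits of sizes [98, 98, 98, 14, 14, 14, 2, 2, 2, 1].
Σ(ℓ_i−1) = 343−10 = 333; sign = (−1)^333 = -1.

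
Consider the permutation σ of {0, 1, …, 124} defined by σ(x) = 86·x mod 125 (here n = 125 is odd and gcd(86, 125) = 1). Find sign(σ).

Trace 91: π^k(91) = [91, 76, 36, 96, 6, 16, 1] for k=0..6.
Cycle lengths of π_86 on ℤ/125ℤ: [25, 25, 25, 25, 5, 5, 5, 5, 1, 1, 1, 1, 1]; 13 cycles in total.
With 13 cycles on 125 points, sign = (−1)^{125−13} = +1.

+1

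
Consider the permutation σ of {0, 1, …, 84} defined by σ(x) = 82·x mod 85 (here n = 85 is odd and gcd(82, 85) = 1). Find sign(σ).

+1

Start at x=37: 37 → 59 → 78 → 21 → 22 → 19 → 28 → … (one orbit).
Cycle lengths of π_82 on ℤ/85ℤ: [16, 16, 16, 16, 16, 4, 1]; 7 cycles in total.
Σ(ℓ_i−1) = 85−7 = 78; sign = (−1)^78 = +1.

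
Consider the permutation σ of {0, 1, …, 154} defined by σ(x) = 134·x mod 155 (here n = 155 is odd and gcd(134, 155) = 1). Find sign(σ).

+1

Orbit of 4 under x↦134x: [4, 71, 59, 1, 134, 131, 39]… (length divides ord_155(134)).
Cycle type of π: 30×4 + 15×2 + 2×2 + 1; total 9 cycles.
n − c = 155 − 9 = 146; sign = (−1)^146 = +1.
Zolotarev: (134|155) = +1, matching the cycle-count sign.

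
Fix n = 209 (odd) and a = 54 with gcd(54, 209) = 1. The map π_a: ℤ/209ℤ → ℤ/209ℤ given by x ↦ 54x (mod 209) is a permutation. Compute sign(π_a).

Trace 199: π^k(199) = [199, 87, 100, 175, 45, 131, 177] for k=0..6.
The orbit structure of x ↦ 54x mod 209: 18 orbits of sizes [18, 18, 18, 18, 18, 18, 18, 18, 18, 18, 9, 9, 2, 2, 2, 2, 2, 1].
n − c = 209 − 18 = 191; sign = (−1)^191 = -1.
The Jacobi symbol (54|209) = -1 (Zolotarev) agrees.

-1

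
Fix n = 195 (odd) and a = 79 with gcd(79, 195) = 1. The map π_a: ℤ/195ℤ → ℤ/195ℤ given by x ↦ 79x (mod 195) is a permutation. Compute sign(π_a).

Trace 1: π^k(1) = [1, 79] for k=0..1.
The orbit structure of x ↦ 79x mod 195: 117 orbits of sizes [2, 2, 2, 2, 2, 2, 2, 2, 2, 2, 2, 2, 2, 2, 2, 2, 2, 2, 2, 2, 2, 2, 2, 2, 2, 2, 2, 2, 2, 2, 2, 2, 2, 2, 2, 2, 2, 2, 2, 2, 2, 2, 2, 2, 2, 2, 2, 2, 2, 2, 2, 2, 2, 2, 2, 2, 2, 2, 2, 2, 2, 2, 2, 2, 2, 2, 2, 2, 2, 2, 2, 2, 2, 2, 2, 2, 2, 2, 1, 1, 1, 1, 1, 1, 1, 1, 1, 1, 1, 1, 1, 1, 1, 1, 1, 1, 1, 1, 1, 1, 1, 1, 1, 1, 1, 1, 1, 1, 1, 1, 1, 1, 1, 1, 1, 1, 1].
sign(π) = (−1)^{n − #cycles} = (−1)^{195−117} = (−1)^78 = +1.

+1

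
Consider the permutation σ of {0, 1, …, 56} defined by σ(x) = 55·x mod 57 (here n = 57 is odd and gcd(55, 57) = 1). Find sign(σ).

+1

Start at x=7: 7 → 43 → 28 → 1 → 55 → 4 → 49 → … (one orbit).
9 cycles of lengths [9, 9, 9, 9, 9, 9, 1, 1, 1].
Σ(ℓ_i−1) = 57−9 = 48; sign = (−1)^48 = +1.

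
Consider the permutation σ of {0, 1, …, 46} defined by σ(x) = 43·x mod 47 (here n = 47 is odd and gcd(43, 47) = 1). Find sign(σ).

-1

Orbit of 1 under x↦43x: [1, 43, 16, 30, 21, 10, 7]… (length divides ord_47(43)).
The orbit structure of x ↦ 43x mod 47: 2 orbits of sizes [46, 1].
sign(π) = (−1)^{n − #cycles} = (−1)^{47−2} = (−1)^45 = -1.
Zolotarev: (43|47) = -1, matching the cycle-count sign.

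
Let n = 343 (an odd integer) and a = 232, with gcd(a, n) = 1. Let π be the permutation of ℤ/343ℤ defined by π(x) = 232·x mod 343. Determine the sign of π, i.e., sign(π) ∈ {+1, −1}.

+1

Orbit of 43 under x↦232x: [43, 29, 211, 246, 134, 218, 155]… (length divides ord_343(232)).
Cycle type of π: 49×6 + 7×6 + 1×7; total 19 cycles.
With 19 cycles on 343 points, sign = (−1)^{343−19} = +1.
Zolotarev: (232|343) = +1, matching the cycle-count sign.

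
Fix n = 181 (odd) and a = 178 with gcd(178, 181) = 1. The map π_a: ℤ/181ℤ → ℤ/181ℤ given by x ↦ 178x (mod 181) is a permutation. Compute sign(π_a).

+1

Start at x=62: 62 → 176 → 15 → 136 → 135 → 138 → 129 → … (one orbit).
3 cycles of lengths [90, 90, 1].
Σ(ℓ_i−1) = 181−3 = 178; sign = (−1)^178 = +1.
(178|181)_J = +1 (Zolotarev's lemma cross-check).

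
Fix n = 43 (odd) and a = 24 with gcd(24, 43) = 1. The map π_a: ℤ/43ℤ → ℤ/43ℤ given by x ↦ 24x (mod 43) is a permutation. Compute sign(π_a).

Start at x=4: 4 → 10 → 25 → 41 → 38 → 9 → 1 → … (one orbit).
Decompose π into cycles: lengths [21, 21, 1] (3 cycles, including the fixed point 0).
3 cycles on 43: each ℓ→(−1)^(ℓ−1), product (−1)^40 = +1.

+1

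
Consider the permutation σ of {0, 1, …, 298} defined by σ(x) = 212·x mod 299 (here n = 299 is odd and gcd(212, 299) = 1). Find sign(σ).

-1

Start at x=146: 146 → 155 → 269 → 218 → 170 → 160 → 133 → … (one orbit).
Decompose π into cycles: lengths [66, 66, 66, 66, 22, 6, 6, 1] (8 cycles, including the fixed point 0).
Σ(ℓ_i−1) = 299−8 = 291; sign = (−1)^291 = -1.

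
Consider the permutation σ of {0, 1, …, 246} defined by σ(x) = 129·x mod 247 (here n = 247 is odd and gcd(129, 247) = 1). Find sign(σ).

-1

Trace 155: π^k(155) = [155, 235, 181, 131, 103, 196, 90] for k=0..6.
Cycle type of π: 18×13 + 2×6 + 1; total 20 cycles.
sign(π) = (−1)^{n − #cycles} = (−1)^{247−20} = (−1)^227 = -1.
The Jacobi symbol (129|247) = -1 (Zolotarev) agrees.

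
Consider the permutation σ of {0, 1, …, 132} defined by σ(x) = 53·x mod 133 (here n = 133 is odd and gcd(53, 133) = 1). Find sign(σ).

-1

Orbit of 123 under x↦53x: [123, 2, 106, 32, 100, 113, 4]… (length divides ord_133(53)).
π_53 has 10 disjoint cycles with lengths [18, 18, 18, 18, 18, 18, 18, 3, 3, 1] on {0,…,132}.
sign(π) = (−1)^{n − #cycles} = (−1)^{133−10} = (−1)^123 = -1.
The Jacobi symbol (53|133) = -1 (Zolotarev) agrees.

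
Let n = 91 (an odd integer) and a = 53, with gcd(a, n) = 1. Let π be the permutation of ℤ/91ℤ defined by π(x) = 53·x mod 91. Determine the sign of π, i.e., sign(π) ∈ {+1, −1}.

Start at x=1: 1 → 53 → 79 → 1 (one orbit).
Cycle type of π: 3×26 + 1×13; total 39 cycles.
Σ(ℓ_i−1) = 91−39 = 52; sign = (−1)^52 = +1.
The Jacobi symbol (53|91) = +1 (Zolotarev) agrees.

+1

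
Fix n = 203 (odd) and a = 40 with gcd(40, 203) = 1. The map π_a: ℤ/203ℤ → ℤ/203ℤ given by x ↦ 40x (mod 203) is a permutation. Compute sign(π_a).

Trace 195: π^k(195) = [195, 86, 192, 169, 61, 4, 160] for k=0..6.
The orbit structure of x ↦ 40x mod 203: 5 orbits of sizes [84, 84, 28, 6, 1].
5 cycles on 203: each ℓ→(−1)^(ℓ−1), product (−1)^198 = +1.

+1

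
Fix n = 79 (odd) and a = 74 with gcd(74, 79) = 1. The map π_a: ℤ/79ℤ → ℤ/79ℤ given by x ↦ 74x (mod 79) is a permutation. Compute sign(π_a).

-1

Start at x=71: 71 → 40 → 37 → 52 → 56 → 36 → 57 → … (one orbit).
Decompose π into cycles: lengths [78, 1] (2 cycles, including the fixed point 0).
79 − 2 = 77 transpositions; sign(π) = (−1)^77 = -1.
Zolotarev: (74|79) = -1, matching the cycle-count sign.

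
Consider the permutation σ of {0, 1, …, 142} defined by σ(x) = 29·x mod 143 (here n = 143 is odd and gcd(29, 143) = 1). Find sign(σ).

Orbit of 105 under x↦29x: [105, 42, 74, 1, 29, 126, 79]… (length divides ord_143(29)).
10 cycles of lengths [30, 30, 30, 30, 10, 3, 3, 3, 3, 1].
Σ(ℓ_i−1) = 143−10 = 133; sign = (−1)^133 = -1.
The Jacobi symbol (29|143) = -1 (Zolotarev) agrees.

-1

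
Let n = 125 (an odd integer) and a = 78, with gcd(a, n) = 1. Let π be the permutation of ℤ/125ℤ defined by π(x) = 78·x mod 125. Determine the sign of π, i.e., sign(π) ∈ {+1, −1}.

-1

Trace 56: π^k(56) = [56, 118, 79, 37, 11, 108, 49] for k=0..6.
Decompose π into cycles: lengths [100, 20, 4, 1] (4 cycles, including the fixed point 0).
With 4 cycles on 125 points, sign = (−1)^{125−4} = -1.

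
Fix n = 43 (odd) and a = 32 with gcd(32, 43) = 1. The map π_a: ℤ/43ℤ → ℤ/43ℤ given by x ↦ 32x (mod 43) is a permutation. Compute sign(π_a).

Trace 11: π^k(11) = [11, 8, 41, 22, 16, 39, 1] for k=0..6.
Decompose π into cycles: lengths [14, 14, 14, 1] (4 cycles, including the fixed point 0).
n − c = 43 − 4 = 39; sign = (−1)^39 = -1.

-1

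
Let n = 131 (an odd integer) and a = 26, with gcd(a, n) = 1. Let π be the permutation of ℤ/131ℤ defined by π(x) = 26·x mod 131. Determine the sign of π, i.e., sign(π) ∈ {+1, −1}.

Orbit of 117 under x↦26x: [117, 29, 99, 85, 114, 82, 36]… (length divides ord_131(26)).
The orbit structure of x ↦ 26x mod 131: 2 orbits of sizes [130, 1].
2 cycles on 131: each ℓ→(−1)^(ℓ−1), product (−1)^129 = -1.
(26|131)_J = -1 (Zolotarev's lemma cross-check).

-1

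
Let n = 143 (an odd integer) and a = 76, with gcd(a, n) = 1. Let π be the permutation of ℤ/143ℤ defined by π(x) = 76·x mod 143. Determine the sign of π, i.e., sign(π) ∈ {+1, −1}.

+1

Start at x=98: 98 → 12 → 54 → 100 → 21 → 23 → 32 → … (one orbit).
Decompose π into cycles: lengths [12, 12, 12, 12, 12, 12, 12, 12, 12, 12, 12, 2, 2, 2, 2, 2, 1] (17 cycles, including the fixed point 0).
With 17 cycles on 143 points, sign = (−1)^{143−17} = +1.
Zolotarev: (76|143) = +1, matching the cycle-count sign.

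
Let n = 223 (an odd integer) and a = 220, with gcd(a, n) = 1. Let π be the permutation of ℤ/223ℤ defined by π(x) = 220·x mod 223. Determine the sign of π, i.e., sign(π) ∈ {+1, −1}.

Orbit of 9 under x↦220x: [9, 196, 81, 203, 60, 43, 94]… (length divides ord_223(220)).
Decompose π into cycles: lengths [111, 111, 1] (3 cycles, including the fixed point 0).
Σ(ℓ_i−1) = 223−3 = 220; sign = (−1)^220 = +1.
Zolotarev: (220|223) = +1, matching the cycle-count sign.

+1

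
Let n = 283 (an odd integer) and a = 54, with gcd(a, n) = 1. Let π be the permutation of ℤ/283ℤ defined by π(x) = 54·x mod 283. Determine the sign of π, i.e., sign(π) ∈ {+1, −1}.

Trace 15: π^k(15) = [15, 244, 158, 42, 4, 216, 61] for k=0..6.
7 cycles of lengths [47, 47, 47, 47, 47, 47, 1].
283 − 7 = 276 transpositions; sign(π) = (−1)^276 = +1.
Check: (54/283) = +1 by Zolotarev.

+1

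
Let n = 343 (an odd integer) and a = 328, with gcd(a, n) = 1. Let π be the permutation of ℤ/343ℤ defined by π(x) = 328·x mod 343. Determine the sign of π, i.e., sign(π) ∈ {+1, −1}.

Start at x=36: 36 → 146 → 211 → 265 → 141 → 286 → 169 → … (one orbit).
Decompose π into cycles: lengths [98, 98, 98, 14, 14, 14, 2, 2, 2, 1] (10 cycles, including the fixed point 0).
Σ(ℓ_i−1) = 343−10 = 333; sign = (−1)^333 = -1.
Via Zolotarev, sign(π_{328}) = (328|343) = -1.

-1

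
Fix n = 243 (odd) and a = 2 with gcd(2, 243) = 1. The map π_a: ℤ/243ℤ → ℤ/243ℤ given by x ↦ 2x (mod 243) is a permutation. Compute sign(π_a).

-1

Orbit of 181 under x↦2x: [181, 119, 238, 233, 223, 203, 163]… (length divides ord_243(2)).
Decompose π into cycles: lengths [162, 54, 18, 6, 2, 1] (6 cycles, including the fixed point 0).
6 cycles on 243: each ℓ→(−1)^(ℓ−1), product (−1)^237 = -1.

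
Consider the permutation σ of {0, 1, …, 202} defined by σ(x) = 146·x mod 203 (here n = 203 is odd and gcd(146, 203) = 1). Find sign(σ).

-1

Trace 1: π^k(1) = [1, 146] for k=0..1.
Cycle lengths of π_146 on ℤ/203ℤ: [2, 2, 2, 2, 2, 2, 2, 2, 2, 2, 2, 2, 2, 2, 2, 2, 2, 2, 2, 2, 2, 2, 2, 2, 2, 2, 2, 2, 2, 2, 2, 2, 2, 2, 2, 2, 2, 2, 2, 2, 2, 2, 2, 2, 2, 2, 2, 2, 2, 2, 2, 2, 2, 2, 2, 2, 2, 2, 2, 2, 2, 2, 2, 2, 2, 2, 2, 2, 2, 2, 2, 2, 2, 2, 2, 2, 2, 2, 2, 2, 2, 2, 2, 2, 2, 2, 2, 1, 1, 1, 1, 1, 1, 1, 1, 1, 1, 1, 1, 1, 1, 1, 1, 1, 1, 1, 1, 1, 1, 1, 1, 1, 1, 1, 1, 1]; 116 cycles in total.
sign(π) = (−1)^{n − #cycles} = (−1)^{203−116} = (−1)^87 = -1.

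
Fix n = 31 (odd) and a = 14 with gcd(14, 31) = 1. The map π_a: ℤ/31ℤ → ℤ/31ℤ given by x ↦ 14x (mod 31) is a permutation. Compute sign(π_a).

+1

Trace 9: π^k(9) = [9, 2, 28, 20, 1, 14, 10] for k=0..6.
Cycle type of π: 15×2 + 1; total 3 cycles.
Σ(ℓ_i−1) = 31−3 = 28; sign = (−1)^28 = +1.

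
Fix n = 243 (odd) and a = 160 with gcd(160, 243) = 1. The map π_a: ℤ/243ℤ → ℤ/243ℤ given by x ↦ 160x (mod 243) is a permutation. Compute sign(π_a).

Start at x=31: 31 → 100 → 205 → 238 → 172 → 61 → 40 → … (one orbit).
The orbit structure of x ↦ 160x mod 243: 11 orbits of sizes [81, 81, 27, 27, 9, 9, 3, 3, 1, 1, 1].
sign(π) = (−1)^{n − #cycles} = (−1)^{243−11} = (−1)^232 = +1.
Zolotarev: (160|243) = +1, matching the cycle-count sign.

+1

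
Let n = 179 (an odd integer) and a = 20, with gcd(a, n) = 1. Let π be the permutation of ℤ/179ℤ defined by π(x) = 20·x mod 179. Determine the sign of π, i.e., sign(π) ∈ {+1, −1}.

+1

Trace 57: π^k(57) = [57, 66, 67, 87, 129, 74, 48] for k=0..6.
Decompose π into cycles: lengths [89, 89, 1] (3 cycles, including the fixed point 0).
With 3 cycles on 179 points, sign = (−1)^{179−3} = +1.
Via Zolotarev, sign(π_{20}) = (20|179) = +1.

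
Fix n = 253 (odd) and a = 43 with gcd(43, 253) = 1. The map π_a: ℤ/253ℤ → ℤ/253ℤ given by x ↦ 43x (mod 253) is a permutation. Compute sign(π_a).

Trace 109: π^k(109) = [109, 133, 153, 1, 43, 78, 65] for k=0..6.
The orbit structure of x ↦ 43x mod 253: 17 orbits of sizes [22, 22, 22, 22, 22, 22, 22, 22, 22, 22, 22, 2, 2, 2, 2, 2, 1].
With 17 cycles on 253 points, sign = (−1)^{253−17} = +1.
Check: (43/253) = +1 by Zolotarev.

+1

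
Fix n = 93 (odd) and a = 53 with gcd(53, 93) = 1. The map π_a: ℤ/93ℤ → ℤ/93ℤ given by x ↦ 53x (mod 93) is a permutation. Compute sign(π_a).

+1

Orbit of 10 under x↦53x: [10, 65, 4, 26, 76, 29, 49]… (length divides ord_93(53)).
Decompose π into cycles: lengths [30, 30, 30, 2, 1] (5 cycles, including the fixed point 0).
With 5 cycles on 93 points, sign = (−1)^{93−5} = +1.
(53|93)_J = +1 (Zolotarev's lemma cross-check).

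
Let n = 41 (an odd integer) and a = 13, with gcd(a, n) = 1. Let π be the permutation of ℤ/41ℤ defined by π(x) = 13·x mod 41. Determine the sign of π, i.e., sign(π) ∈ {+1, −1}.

Trace 10: π^k(10) = [10, 7, 9, 35, 4, 11, 20] for k=0..6.
Cycle lengths of π_13 on ℤ/41ℤ: [40, 1]; 2 cycles in total.
With 2 cycles on 41 points, sign = (−1)^{41−2} = -1.
The Jacobi symbol (13|41) = -1 (Zolotarev) agrees.

-1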